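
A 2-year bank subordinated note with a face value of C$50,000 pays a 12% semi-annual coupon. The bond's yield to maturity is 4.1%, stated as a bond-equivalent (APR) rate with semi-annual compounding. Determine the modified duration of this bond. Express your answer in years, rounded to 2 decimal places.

1.81 years

Periodic yield y = 0.0205. First find Macaulay duration:
  t   CF        PV=CF/(1+0.0205)^t    t·PV
  1     3,000.00     2,939.7354     2,939.7354
  2     3,000.00     2,880.6815     5,761.3629
  3     3,000.00     2,822.8138     8,468.4413
  4    53,000.00    48,867.9177   195,471.6706
  Σ                 57,511.1483   212,641.2103
P = 57,511.1483; Macaulay duration = 212,641.2103 / 57,511.1483 = 3.69739 half-year periods = 1.84870 years.
Modified duration = D_Mac / (1 + y) = 1.84870 / 1.0205 = 1.81156 years.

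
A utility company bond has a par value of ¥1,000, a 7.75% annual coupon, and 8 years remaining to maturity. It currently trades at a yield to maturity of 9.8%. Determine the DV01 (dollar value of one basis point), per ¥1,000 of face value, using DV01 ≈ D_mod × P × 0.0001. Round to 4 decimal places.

Periodic yield y = 0.098.
  t   CF        PV=CF/(1+0.098)^t    t·PV
  1        77.50        70.5829        70.5829
  2        77.50        64.2831       128.5663
  3        77.50        58.5457       175.6370
  4        77.50        53.3203       213.2811
  5        77.50        48.5613       242.8063
  6        77.50        44.2270       265.3621
  7        77.50        40.2796       281.9573
  8     1,077.50       510.0333     4,080.2666
  Σ                    889.8332     5,458.4596
P = 889.8332; D_Mac = 6.13425 yrs; D_mod = 5.58675 yrs.
DV01 ≈ 5.58675 × 889.8332 × 0.0001 = 0.497127.

¥0.4971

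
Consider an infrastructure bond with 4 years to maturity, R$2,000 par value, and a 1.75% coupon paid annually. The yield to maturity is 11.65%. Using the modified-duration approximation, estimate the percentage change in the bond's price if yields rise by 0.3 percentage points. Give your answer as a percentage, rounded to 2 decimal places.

Periodic yield y = 0.1165. Modified duration first:
  t   CF        PV=CF/(1+0.1165)^t    t·PV
  1        35.00        31.3480        31.3480
  2        35.00        28.0770        56.1540
  3        35.00        25.1473        75.4420
  4     2,035.00     1,309.5724     5,238.2895
  Σ                  1,394.1447     5,401.2334
P = 1,394.1447; D_Mac = 3.87423 yrs; D_mod = 3.87423/(1+0.1165) = 3.46998 yrs.
ΔP/P ≈ -D_mod · Δy = -3.46998 × (+0.003) = -0.010410 = -1.0410%.

-1.04%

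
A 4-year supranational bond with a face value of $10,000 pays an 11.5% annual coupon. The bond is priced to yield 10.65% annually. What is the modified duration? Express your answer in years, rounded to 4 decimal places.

3.1004 years

Periodic yield y = 0.1065. First find Macaulay duration:
  t   CF        PV=CF/(1+0.1065)^t    t·PV
  1     1,150.00     1,039.3131     1,039.3131
  2     1,150.00       939.2798     1,878.5597
  3     1,150.00       848.8747     2,546.6241
  4    11,150.00     7,438.2230    29,752.8920
  Σ                 10,265.6907    35,217.3889
P = 10,265.6907; Macaulay duration = 35,217.3889 / 10,265.6907 = 3.43059 years.
Modified duration = D_Mac / (1 + y) = 3.43059 / 1.1065 = 3.10040 years.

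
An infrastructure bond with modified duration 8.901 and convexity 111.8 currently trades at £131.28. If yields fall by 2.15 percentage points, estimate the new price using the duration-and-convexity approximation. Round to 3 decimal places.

£159.795

Duration effect: -D_mod·Δy = -8.901 × (-0.0215) = +0.1913715
Convexity effect: ½·C·(Δy)² = 0.5 × 111.8 × (-0.0215)² = +0.025839775
ΔP/P ≈ +0.1913715 + 0.025839775 = +0.217211275
New price ≈ 131.28 × (1 + 0.217211275) = 159.795496182.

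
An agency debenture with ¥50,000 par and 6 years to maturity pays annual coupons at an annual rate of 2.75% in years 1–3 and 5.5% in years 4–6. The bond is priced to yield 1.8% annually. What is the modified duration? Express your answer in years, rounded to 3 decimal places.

5.483 years

Periodic yield y = 0.018. First find Macaulay duration:
  t   CF        PV=CF/(1+0.018)^t    t·PV
  1     1,375.00     1,350.6876     1,350.6876
  2     1,375.00     1,326.8051     2,653.6103
  3     1,375.00     1,303.3449     3,910.0348
  4     2,750.00     2,560.5991    10,242.3962
  5     2,750.00     2,515.3232    12,576.6162
  6    52,750.00    47,395.3567   284,372.1401
  Σ                 56,452.1167   315,105.4852
P = 56,452.1167; Macaulay duration = 315,105.4852 / 56,452.1167 = 5.58182 years.
Modified duration = D_Mac / (1 + y) = 5.58182 / 1.018 = 5.48312 years.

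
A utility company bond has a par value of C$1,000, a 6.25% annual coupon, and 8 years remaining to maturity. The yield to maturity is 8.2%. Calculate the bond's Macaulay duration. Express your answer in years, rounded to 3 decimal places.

Periodic yield y = 0.082. Discount each cash flow and weight by its year:
  t   CF        PV=CF/(1+0.082)^t    t·PV
  1        62.50        57.7634        57.7634
  2        62.50        53.3858       106.7715
  3        62.50        49.3399       148.0197
  4        62.50        45.6006       182.4026
  5        62.50        42.1448       210.7239
  6        62.50        38.9508       233.7048
  7        62.50        35.9989       251.9923
  8     1,062.50       565.6019     4,524.8151
  Σ                    888.7861     5,716.1933
Price P = Σ PV = 888.7861.
Macaulay duration = Σ(t·PV) / P = 5,716.1933 / 888.7861 = 6.43146 years.

6.431 years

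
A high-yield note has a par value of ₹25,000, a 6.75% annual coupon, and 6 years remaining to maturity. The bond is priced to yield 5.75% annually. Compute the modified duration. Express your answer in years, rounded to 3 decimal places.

Periodic yield y = 0.0575. First find Macaulay duration:
  t   CF        PV=CF/(1+0.0575)^t    t·PV
  1     1,687.50     1,595.7447     1,595.7447
  2     1,687.50     1,508.9784     3,017.9568
  3     1,687.50     1,426.9299     4,280.7898
  4     1,687.50     1,349.3427     5,397.3710
  5     1,687.50     1,275.9742     6,379.8711
  6    26,687.50    19,082.0767   114,492.4599
  Σ                 26,239.0467   135,164.1934
P = 26,239.0467; Macaulay duration = 135,164.1934 / 26,239.0467 = 5.15126 years.
Modified duration = D_Mac / (1 + y) = 5.15126 / 1.0575 = 4.87117 years.

4.871 years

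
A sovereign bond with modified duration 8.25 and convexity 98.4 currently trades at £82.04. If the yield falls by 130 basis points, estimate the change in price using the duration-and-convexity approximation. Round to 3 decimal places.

Duration effect: -D_mod·Δy = -8.25 × (-0.013) = +0.107250
Convexity effect: ½·C·(Δy)² = 0.5 × 98.4 × (-0.013)² = +0.0083148
ΔP/P ≈ +0.107250 + 0.0083148 = +0.1155648
ΔP ≈ 82.04 × (+0.1155648) = +9.480936192.

+£9.481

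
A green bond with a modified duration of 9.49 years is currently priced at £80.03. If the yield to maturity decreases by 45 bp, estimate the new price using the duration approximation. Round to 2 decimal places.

£83.45

Duration approximation: ΔP/P ≈ -D_mod · Δy = -9.49 × (-0.0045) = +0.042705.
New price ≈ 80.03 × (1 + 0.042705) = 83.44768115.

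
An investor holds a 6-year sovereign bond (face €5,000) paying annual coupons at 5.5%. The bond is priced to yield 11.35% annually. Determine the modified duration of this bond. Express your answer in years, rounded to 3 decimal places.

Periodic yield y = 0.1135. First find Macaulay duration:
  t   CF        PV=CF/(1+0.1135)^t    t·PV
  1       275.00       246.9690       246.9690
  2       275.00       221.7953       443.5905
  3       275.00       199.1875       597.5624
  4       275.00       178.8841       715.5365
  5       275.00       160.6503       803.2516
  6     5,275.00     2,767.4586    16,604.7517
  Σ                  3,774.9448    19,411.6618
P = 3,774.9448; Macaulay duration = 19,411.6618 / 3,774.9448 = 5.14224 years.
Modified duration = D_Mac / (1 + y) = 5.14224 / 1.1135 = 4.61808 years.

4.618 years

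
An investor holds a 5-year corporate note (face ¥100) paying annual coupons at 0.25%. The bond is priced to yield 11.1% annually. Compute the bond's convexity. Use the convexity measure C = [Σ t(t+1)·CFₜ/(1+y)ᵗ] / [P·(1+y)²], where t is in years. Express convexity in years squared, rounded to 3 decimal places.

With y = 0.111:
  t   CF        PV=CF/(1+0.111)^t    t·PV        t(t+1)·PV
  1         0.25         0.2250         0.2250           0.4500
  2         0.25         0.2025         0.4051           1.2152
  3         0.25         0.1823         0.5469           2.1877
  4         0.25         0.1641         0.6564           3.2818
  5       100.25        59.2262       296.1311       1,776.7869
  Σ                     60.0002       297.9645       1,783.9216
P = 60.0002.
Convexity = Σ t(t+1)·PV / [P·(1+y)²] = 1,783.9216 / (60.0002 × 1.234321) = 24.08768.

24.088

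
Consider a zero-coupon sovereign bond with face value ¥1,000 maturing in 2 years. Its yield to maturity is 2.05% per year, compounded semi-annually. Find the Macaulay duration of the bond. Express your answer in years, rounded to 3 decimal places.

A zero-coupon bond has a single cash flow at maturity, so its Macaulay duration equals its maturity: 2 years.
(Equivalently: 4 semi-annual periods ÷ 2 = 2 years.)

2.000 years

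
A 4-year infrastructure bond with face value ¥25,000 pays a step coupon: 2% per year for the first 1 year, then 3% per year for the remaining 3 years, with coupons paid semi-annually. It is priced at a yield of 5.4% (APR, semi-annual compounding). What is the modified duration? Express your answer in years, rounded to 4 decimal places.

Periodic yield y = 0.027. First find Macaulay duration:
  t   CF        PV=CF/(1+0.027)^t    t·PV
  1       250.00       243.4275       243.4275
  2       250.00       237.0277       474.0554
  3       375.00       346.1943     1,038.5830
  4       375.00       337.0928     1,348.3713
  5       375.00       328.2306     1,641.1529
  6       375.00       319.6014     1,917.6081
  7       375.00       311.1990     2,178.3928
  8    25,375.00    20,504.1846   164,033.4764
  Σ                 22,626.9578   172,875.0674
P = 22,626.9578; Macaulay duration = 172,875.0674 / 22,626.9578 = 7.64023 half-year periods = 3.82011 years.
Modified duration = D_Mac / (1 + y) = 3.82011 / 1.027 = 3.71968 years.

3.7197 years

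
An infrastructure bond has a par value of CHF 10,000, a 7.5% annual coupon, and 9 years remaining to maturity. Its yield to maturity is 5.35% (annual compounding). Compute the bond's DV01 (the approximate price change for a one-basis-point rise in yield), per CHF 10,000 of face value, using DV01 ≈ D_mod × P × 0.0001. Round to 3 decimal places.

Periodic yield y = 0.0535.
  t   CF        PV=CF/(1+0.0535)^t    t·PV
  1       750.00       711.9127       711.9127
  2       750.00       675.7595     1,351.5191
  3       750.00       641.4424     1,924.3271
  4       750.00       608.8679     2,435.4717
  5       750.00       577.9477     2,889.7387
  6       750.00       548.5978     3,291.5865
  7       750.00       520.7383     3,645.1678
  8       750.00       494.2936     3,954.3484
  9    10,750.00     6,725.0823    60,525.7409
  Σ                 11,504.6421    80,729.8128
P = 11,504.6421; D_Mac = 7.01715 yrs; D_mod = 6.66080 yrs.
DV01 ≈ 6.66080 × 11,504.6421 × 0.0001 = 7.663010.

CHF 7.663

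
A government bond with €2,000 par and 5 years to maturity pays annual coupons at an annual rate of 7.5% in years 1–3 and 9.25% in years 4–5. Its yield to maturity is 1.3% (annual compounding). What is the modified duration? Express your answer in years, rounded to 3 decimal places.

4.382 years

Periodic yield y = 0.013. First find Macaulay duration:
  t   CF        PV=CF/(1+0.013)^t    t·PV
  1       150.00       148.0750       148.0750
  2       150.00       146.1748       292.3495
  3       150.00       144.2989       432.8966
  4       185.00       175.6847       702.7388
  5     2,185.00     2,048.3502    10,241.7511
  Σ                  2,662.5836    11,817.8111
P = 2,662.5836; Macaulay duration = 11,817.8111 / 2,662.5836 = 4.43848 years.
Modified duration = D_Mac / (1 + y) = 4.43848 / 1.013 = 4.38152 years.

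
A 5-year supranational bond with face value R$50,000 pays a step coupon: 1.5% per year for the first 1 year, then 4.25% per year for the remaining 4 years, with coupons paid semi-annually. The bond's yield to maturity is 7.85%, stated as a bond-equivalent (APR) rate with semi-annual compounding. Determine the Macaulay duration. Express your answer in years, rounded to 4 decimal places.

4.6300 years

Periodic yield y = 0.03925. Discount each cash flow and weight by its period:
  t   CF        PV=CF/(1+0.03925)^t    t·PV
  1       375.00       360.8371       360.8371
  2       375.00       347.2092       694.4184
  3     1,062.50       946.6051     2,839.8153
  4     1,062.50       910.8541     3,643.4163
  5     1,062.50       876.4533     4,382.2664
  6     1,062.50       843.3517     5,060.1104
  7     1,062.50       811.5003     5,680.5024
  8     1,062.50       780.8519     6,246.8152
  9     1,062.50       751.3610     6,762.2489
  10   51,062.50    34,745.7541   347,457.5413
  Σ                 41,374.7779   383,127.9716
Price P = Σ PV = 41,374.7779.
Macaulay duration = Σ(t·PV) / P = 383,127.9716 / 41,374.7779 = 9.25994 half-year periods.
In years: 9.25994 / 2 = 4.62997 years.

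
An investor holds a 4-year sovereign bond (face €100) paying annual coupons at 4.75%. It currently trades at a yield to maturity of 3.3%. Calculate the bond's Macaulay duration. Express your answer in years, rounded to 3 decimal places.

Periodic yield y = 0.033. Discount each cash flow and weight by its year:
  t   CF        PV=CF/(1+0.033)^t    t·PV
  1         4.75         4.5983         4.5983
  2         4.75         4.4514         8.9027
  3         4.75         4.3092        12.9275
  4       104.75        91.9926       367.9703
  Σ                    105.3513       394.3987
Price P = Σ PV = 105.3513.
Macaulay duration = Σ(t·PV) / P = 394.3987 / 105.3513 = 3.74365 years.

3.744 years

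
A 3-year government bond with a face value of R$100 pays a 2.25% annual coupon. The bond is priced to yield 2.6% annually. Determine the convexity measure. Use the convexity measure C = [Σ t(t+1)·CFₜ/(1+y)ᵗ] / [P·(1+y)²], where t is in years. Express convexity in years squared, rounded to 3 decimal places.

With y = 0.026:
  t   CF        PV=CF/(1+0.026)^t    t·PV        t(t+1)·PV
  1         2.25         2.1930         2.1930           4.3860
  2         2.25         2.1374         4.2748          12.8245
  3       102.25        94.6719       284.0158       1,136.0632
  Σ                     99.0023       290.4836       1,153.2736
P = 99.0023.
Convexity = Σ t(t+1)·PV / [P·(1+y)²] = 1,153.2736 / (99.0023 × 1.052676) = 11.06604.

11.066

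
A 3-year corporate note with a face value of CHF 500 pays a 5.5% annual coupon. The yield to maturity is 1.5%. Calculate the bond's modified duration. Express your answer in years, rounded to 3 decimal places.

Periodic yield y = 0.015. First find Macaulay duration:
  t   CF        PV=CF/(1+0.015)^t    t·PV
  1        27.50        27.0936        27.0936
  2        27.50        26.6932        53.3864
  3       527.50       504.4572     1,513.3716
  Σ                    558.2440     1,593.8516
P = 558.2440; Macaulay duration = 1,593.8516 / 558.2440 = 2.85512 years.
Modified duration = D_Mac / (1 + y) = 2.85512 / 1.015 = 2.81292 years.

2.813 years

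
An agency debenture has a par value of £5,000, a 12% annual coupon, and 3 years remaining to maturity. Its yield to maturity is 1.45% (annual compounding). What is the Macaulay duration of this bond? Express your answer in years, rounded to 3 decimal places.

Periodic yield y = 0.0145. Discount each cash flow and weight by its year:
  t   CF        PV=CF/(1+0.0145)^t    t·PV
  1       600.00       591.4243       591.4243
  2       600.00       582.9713     1,165.9425
  3     5,600.00     5,363.2973    16,089.8919
  Σ                  6,537.6929    17,847.2588
Price P = Σ PV = 6,537.6929.
Macaulay duration = Σ(t·PV) / P = 17,847.2588 / 6,537.6929 = 2.72990 years.

2.730 years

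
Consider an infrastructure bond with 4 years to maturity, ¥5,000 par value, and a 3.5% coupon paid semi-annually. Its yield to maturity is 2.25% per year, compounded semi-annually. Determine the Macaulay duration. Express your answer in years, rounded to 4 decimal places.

Periodic yield y = 0.01125. Discount each cash flow and weight by its period:
  t   CF        PV=CF/(1+0.01125)^t    t·PV
  1        87.50        86.5266        86.5266
  2        87.50        85.5640       171.1280
  3        87.50        84.6121       253.8363
  4        87.50        83.6708       334.6832
  5        87.50        82.7400       413.6999
  6        87.50        81.8195       490.9170
  7        87.50        80.9093       566.3649
  8     5,087.50     4,651.9619    37,215.6949
  Σ                  5,237.8041    39,532.8507
Price P = Σ PV = 5,237.8041.
Macaulay duration = Σ(t·PV) / P = 39,532.8507 / 5,237.8041 = 7.54760 half-year periods.
In years: 7.54760 / 2 = 3.77380 years.

3.7738 years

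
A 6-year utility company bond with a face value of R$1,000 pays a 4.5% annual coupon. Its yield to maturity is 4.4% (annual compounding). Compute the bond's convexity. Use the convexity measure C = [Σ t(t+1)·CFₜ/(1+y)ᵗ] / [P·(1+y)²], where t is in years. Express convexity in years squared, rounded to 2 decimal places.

33.36

With y = 0.044:
  t   CF        PV=CF/(1+0.044)^t    t·PV        t(t+1)·PV
  1        45.00        43.1034        43.1034          86.2069
  2        45.00        41.2868        82.5737         247.7210
  3        45.00        39.5468       118.6403         474.5612
  4        45.00        37.8800       151.5202         757.6010
  5        45.00        36.2836       181.4179       1,088.5071
  6     1,045.00       807.0739     4,842.4434      33,897.1035
  Σ                  1,005.1746     5,419.6988      36,551.7006
P = 1,005.1746.
Convexity = Σ t(t+1)·PV / [P·(1+y)²] = 36,551.7006 / (1,005.1746 × 1.089936) = 33.36300.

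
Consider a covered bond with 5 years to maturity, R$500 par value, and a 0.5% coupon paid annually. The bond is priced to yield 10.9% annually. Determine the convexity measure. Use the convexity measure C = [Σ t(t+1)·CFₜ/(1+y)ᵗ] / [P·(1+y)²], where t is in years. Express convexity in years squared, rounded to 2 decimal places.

23.97

With y = 0.109:
  t   CF        PV=CF/(1+0.109)^t    t·PV        t(t+1)·PV
  1         2.50         2.2543         2.2543           4.5086
  2         2.50         2.0327         4.0654          12.1963
  3         2.50         1.8329         5.4988          21.9951
  4         2.50         1.6528         6.6111          33.0555
  5       502.50       299.5562     1,497.7811       8,986.6865
  Σ                    307.3289     1,516.2107       9,058.4420
P = 307.3289.
Convexity = Σ t(t+1)·PV / [P·(1+y)²] = 9,058.4420 / (307.3289 × 1.229881) = 23.96553.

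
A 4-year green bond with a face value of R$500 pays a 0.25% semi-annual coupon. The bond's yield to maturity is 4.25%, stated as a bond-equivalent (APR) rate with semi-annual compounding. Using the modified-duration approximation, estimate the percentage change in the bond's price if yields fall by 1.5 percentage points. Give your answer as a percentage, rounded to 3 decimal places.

+5.847%

Periodic yield y = 0.02125. Modified duration first:
  t   CF        PV=CF/(1+0.02125)^t    t·PV
  1        0.625         0.6120         0.6120
  2        0.625         0.5993         1.1985
  3        0.625         0.5868         1.7604
  4        0.625         0.5746         2.2983
  5        0.625         0.5626         2.8131
  6        0.625         0.5509         3.3055
  7        0.625         0.5395         3.7762
  8      500.625       423.1126     3,384.9009
  Σ                    427.1382     3,400.6650
P = 427.1382; D_Mac = 7.96151 half-year periods = 3.98075 yrs; D_mod = 3.98075/(1+0.02125) = 3.89792 yrs.
ΔP/P ≈ -D_mod · Δy = -3.89792 × (-0.015) = +0.058469 = +5.8469%.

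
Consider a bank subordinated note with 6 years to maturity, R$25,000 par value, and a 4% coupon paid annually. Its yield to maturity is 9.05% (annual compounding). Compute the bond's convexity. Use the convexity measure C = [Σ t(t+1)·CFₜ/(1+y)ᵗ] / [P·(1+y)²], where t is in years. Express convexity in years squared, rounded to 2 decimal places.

30.39

With y = 0.0905:
  t   CF        PV=CF/(1+0.0905)^t    t·PV        t(t+1)·PV
  1     1,000.00       917.0105       917.0105       1,834.0211
  2     1,000.00       840.9083     1,681.8167       5,045.4500
  3     1,000.00       771.1218     2,313.3654       9,253.4618
  4     1,000.00       707.1268     2,828.5074      14,142.5368
  5     1,000.00       648.4428     3,242.2138      19,453.2830
  6    26,000.00    15,460.3502    92,762.1015     649,334.7104
  Σ                 19,344.9606   103,745.0154     699,063.4631
P = 19,344.9606.
Convexity = Σ t(t+1)·PV / [P·(1+y)²] = 699,063.4631 / (19,344.9606 × 1.189190) = 30.38767.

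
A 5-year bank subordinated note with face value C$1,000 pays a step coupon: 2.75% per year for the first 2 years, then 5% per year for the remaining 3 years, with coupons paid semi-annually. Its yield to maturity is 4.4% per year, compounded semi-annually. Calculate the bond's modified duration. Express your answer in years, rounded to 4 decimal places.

Periodic yield y = 0.022. First find Macaulay duration:
  t   CF        PV=CF/(1+0.022)^t    t·PV
  1        13.75        13.4540        13.4540
  2        13.75        13.1644        26.3288
  3        13.75        12.8810        38.6430
  4        13.75        12.6037        50.4149
  5        25.00        22.4226       112.1129
  6        25.00        21.9399       131.6394
  7        25.00        21.4676       150.2733
  8        25.00        21.0055       168.0439
  9        25.00        20.5533       184.9799
  10    1,025.00       824.5460     8,245.4603
  Σ                    984.0381     9,121.3505
P = 984.0381; Macaulay duration = 9,121.3505 / 984.0381 = 9.26931 half-year periods = 4.63465 years.
Modified duration = D_Mac / (1 + y) = 4.63465 / 1.022 = 4.53489 years.

4.5349 years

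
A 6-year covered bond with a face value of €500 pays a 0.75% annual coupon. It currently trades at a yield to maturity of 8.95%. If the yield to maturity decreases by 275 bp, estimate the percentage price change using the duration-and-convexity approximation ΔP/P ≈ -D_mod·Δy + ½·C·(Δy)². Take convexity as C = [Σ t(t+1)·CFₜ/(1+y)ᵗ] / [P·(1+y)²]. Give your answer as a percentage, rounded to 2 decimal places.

With y = 0.0895:
  t   CF        PV=CF/(1+0.0895)^t    t·PV        t(t+1)·PV
  1         3.75         3.4419         3.4419           6.8839
  2         3.75         3.1592         6.3184          18.9552
  3         3.75         2.8997         8.6990          34.7961
  4         3.75         2.6615        10.6459          53.2295
  5         3.75         2.4428        12.2142          73.2852
  6       503.75       301.1977     1,807.1862      12,650.3034
  Σ                    315.8028     1,848.5057      12,837.4533
P = 315.8028; D_Mac = 5.85335 yrs; D_mod = 5.37251 yrs; C = 34.24588.
Duration effect: -5.37251 × (-0.0275) = +0.147744
Convexity effect: 0.5 × 34.24588 × (-0.0275)² = +0.0129492
ΔP/P ≈ +0.147744 + 0.0129492 = +0.160693 = +16.0693%.

+16.07%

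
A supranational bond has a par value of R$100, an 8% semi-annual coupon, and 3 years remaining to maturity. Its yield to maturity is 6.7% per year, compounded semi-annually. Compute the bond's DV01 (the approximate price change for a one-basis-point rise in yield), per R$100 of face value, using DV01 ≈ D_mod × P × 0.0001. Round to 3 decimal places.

R$0.027

Periodic yield y = 0.0335.
  t   CF        PV=CF/(1+0.0335)^t    t·PV
  1         4.00         3.8703         3.8703
  2         4.00         3.7449         7.4898
  3         4.00         3.6235        10.8705
  4         4.00         3.5060        14.0242
  5         4.00         3.3924        16.9620
  6       104.00        85.3435       512.0610
  Σ                    103.4807       565.2779
P = 103.4807; D_Mac = 5.46264 half-year periods = 2.73132 yrs; D_mod = 2.64279 yrs.
DV01 ≈ 2.64279 × 103.4807 × 0.0001 = 0.027348.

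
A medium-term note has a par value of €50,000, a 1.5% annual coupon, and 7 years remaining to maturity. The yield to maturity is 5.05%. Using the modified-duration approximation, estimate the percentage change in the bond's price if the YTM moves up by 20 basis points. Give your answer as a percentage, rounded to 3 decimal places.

Periodic yield y = 0.0505. Modified duration first:
  t   CF        PV=CF/(1+0.0505)^t    t·PV
  1       750.00       713.9457       713.9457
  2       750.00       679.6247     1,359.2494
  3       750.00       646.9535     1,940.8606
  4       750.00       615.8530     2,463.4119
  5       750.00       586.2475     2,931.2373
  6       750.00       558.0652     3,348.3911
  7    50,750.00    35,947.0826   251,629.5781
  Σ                 39,747.7722   264,386.6741
P = 39,747.7722; D_Mac = 6.65161 yrs; D_mod = 6.65161/(1+0.0505) = 6.33185 yrs.
ΔP/P ≈ -D_mod · Δy = -6.33185 × (+0.002) = -0.012664 = -1.2664%.

-1.266%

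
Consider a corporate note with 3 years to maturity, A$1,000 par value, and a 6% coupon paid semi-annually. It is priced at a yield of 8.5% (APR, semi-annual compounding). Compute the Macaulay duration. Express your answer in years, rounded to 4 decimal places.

Periodic yield y = 0.0425. Discount each cash flow and weight by its period:
  t   CF        PV=CF/(1+0.0425)^t    t·PV
  1        30.00        28.7770        28.7770
  2        30.00        27.6038        55.2076
  3        30.00        26.4785        79.4354
  4        30.00        25.3990       101.5961
  5        30.00        24.3636       121.8179
  6     1,030.00       802.3814     4,814.2883
  Σ                    935.0033     5,201.1223
Price P = Σ PV = 935.0033.
Macaulay duration = Σ(t·PV) / P = 5,201.1223 / 935.0033 = 5.56268 half-year periods.
In years: 5.56268 / 2 = 2.78134 years.

2.7813 years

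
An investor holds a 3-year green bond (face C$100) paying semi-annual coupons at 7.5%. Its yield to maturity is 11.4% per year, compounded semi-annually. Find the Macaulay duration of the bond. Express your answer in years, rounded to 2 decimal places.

2.73 years

Periodic yield y = 0.057. Discount each cash flow and weight by its period:
  t   CF        PV=CF/(1+0.057)^t    t·PV
  1         3.75         3.5478         3.5478
  2         3.75         3.3565         6.7129
  3         3.75         3.1755         9.5264
  4         3.75         3.0042        12.0169
  5         3.75         2.8422        14.2111
  6       103.75        74.3940       446.3643
  Σ                     90.3202       492.3793
Price P = Σ PV = 90.3202.
Macaulay duration = Σ(t·PV) / P = 492.3793 / 90.3202 = 5.45149 half-year periods.
In years: 5.45149 / 2 = 2.72574 years.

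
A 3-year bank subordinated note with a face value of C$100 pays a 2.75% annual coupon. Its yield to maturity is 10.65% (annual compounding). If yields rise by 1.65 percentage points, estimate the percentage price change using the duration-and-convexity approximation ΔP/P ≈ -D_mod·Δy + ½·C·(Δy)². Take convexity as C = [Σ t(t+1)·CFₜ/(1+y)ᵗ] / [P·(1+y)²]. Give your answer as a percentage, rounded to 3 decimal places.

With y = 0.1065:
  t   CF        PV=CF/(1+0.1065)^t    t·PV        t(t+1)·PV
  1         2.75         2.4853         2.4853           4.9706
  2         2.75         2.2461         4.4922          13.4766
  3       102.75        75.8451       227.5353         910.1413
  Σ                     80.5765       234.5128         928.5886
P = 80.5765; D_Mac = 2.91044 yrs; D_mod = 2.63031 yrs; C = 9.41265.
Duration effect: -2.63031 × (+0.0165) = -0.043400
Convexity effect: 0.5 × 9.41265 × (0.0165)² = +0.0012813
ΔP/P ≈ -0.043400 + 0.0012813 = -0.042119 = -4.2119%.

-4.212%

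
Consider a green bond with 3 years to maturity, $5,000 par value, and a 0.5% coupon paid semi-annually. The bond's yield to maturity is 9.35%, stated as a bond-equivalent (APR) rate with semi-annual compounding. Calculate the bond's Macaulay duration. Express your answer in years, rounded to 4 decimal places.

Periodic yield y = 0.04675. Discount each cash flow and weight by its period:
  t   CF        PV=CF/(1+0.04675)^t    t·PV
  1        12.50        11.9417        11.9417
  2        12.50        11.4084        22.8168
  3        12.50        10.8989        32.6966
  4        12.50        10.4121        41.6484
  5        12.50         9.9471        49.7353
  6     5,012.50     3,810.6281    22,863.7687
  Σ                  3,865.2363    23,022.6075
Price P = Σ PV = 3,865.2363.
Macaulay duration = Σ(t·PV) / P = 23,022.6075 / 3,865.2363 = 5.95633 half-year periods.
In years: 5.95633 / 2 = 2.97816 years.

2.9782 years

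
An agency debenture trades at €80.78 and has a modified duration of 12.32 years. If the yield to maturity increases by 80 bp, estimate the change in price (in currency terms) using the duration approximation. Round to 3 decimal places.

-€7.962

Duration approximation: ΔP/P ≈ -D_mod · Δy = -12.32 × (+0.008) = -0.098560.
ΔP ≈ 80.78 × (-0.098560) = -7.9616768.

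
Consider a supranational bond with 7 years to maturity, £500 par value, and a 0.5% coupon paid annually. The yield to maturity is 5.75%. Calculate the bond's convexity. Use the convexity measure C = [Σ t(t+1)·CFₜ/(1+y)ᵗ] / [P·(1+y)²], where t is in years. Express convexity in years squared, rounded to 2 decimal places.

With y = 0.0575:
  t   CF        PV=CF/(1+0.0575)^t    t·PV        t(t+1)·PV
  1         2.50         2.3641         2.3641           4.7281
  2         2.50         2.2355         4.4710          13.4131
  3         2.50         2.1140         6.3419          25.3676
  4         2.50         1.9990         7.9961          39.9805
  5         2.50         1.8903         9.4517          56.7100
  6         2.50         1.7875        10.7253          75.0770
  7       502.50       339.7609     2,378.3265      19,026.6119
  Σ                    352.1514     2,419.6766      19,241.8884
P = 352.1514.
Convexity = Σ t(t+1)·PV / [P·(1+y)²] = 19,241.8884 / (352.1514 × 1.118306) = 48.86046.

48.86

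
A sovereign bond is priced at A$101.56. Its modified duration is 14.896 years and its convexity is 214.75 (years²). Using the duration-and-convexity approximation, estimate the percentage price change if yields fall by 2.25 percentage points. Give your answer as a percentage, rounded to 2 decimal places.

Duration effect: -D_mod·Δy = -14.896 × (-0.0225) = +0.335160
Convexity effect: ½·C·(Δy)² = 0.5 × 214.75 × (-0.0225)² = +0.05435859375
ΔP/P ≈ +0.335160 + 0.05435859375 = +0.38951859375
= +38.951859375%.

+38.95%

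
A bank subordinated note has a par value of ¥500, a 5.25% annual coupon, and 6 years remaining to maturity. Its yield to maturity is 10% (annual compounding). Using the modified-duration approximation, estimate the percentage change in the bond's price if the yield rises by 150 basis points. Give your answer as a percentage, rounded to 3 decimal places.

-7.090%

Periodic yield y = 0.1. Modified duration first:
  t   CF        PV=CF/(1+0.1)^t    t·PV
  1        26.25        23.8636        23.8636
  2        26.25        21.6942        43.3884
  3        26.25        19.7220        59.1660
  4        26.25        17.9291        71.7164
  5        26.25        16.2992        81.4959
  6       526.25       297.0544     1,782.3264
  Σ                    396.5626     2,061.9569
P = 396.5626; D_Mac = 5.19958 yrs; D_mod = 5.19958/(1+0.1) = 4.72689 yrs.
ΔP/P ≈ -D_mod · Δy = -4.72689 × (+0.015) = -0.070903 = -7.0903%.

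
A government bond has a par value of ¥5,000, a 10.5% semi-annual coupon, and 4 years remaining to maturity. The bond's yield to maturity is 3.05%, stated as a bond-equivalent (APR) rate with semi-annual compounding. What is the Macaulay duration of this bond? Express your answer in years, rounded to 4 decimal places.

3.4505 years

Periodic yield y = 0.01525. Discount each cash flow and weight by its period:
  t   CF        PV=CF/(1+0.01525)^t    t·PV
  1       262.50       258.5570       258.5570
  2       262.50       254.6732       509.3465
  3       262.50       250.8478       752.5434
  4       262.50       247.0798       988.3194
  5       262.50       243.3685     1,216.8424
  6       262.50       239.7129     1,438.2771
  7       262.50       236.1121     1,652.7850
  8     5,262.50     4,662.3849    37,299.0792
  Σ                  6,392.7363    44,115.7499
Price P = Σ PV = 6,392.7363.
Macaulay duration = Σ(t·PV) / P = 44,115.7499 / 6,392.7363 = 6.90092 half-year periods.
In years: 6.90092 / 2 = 3.45046 years.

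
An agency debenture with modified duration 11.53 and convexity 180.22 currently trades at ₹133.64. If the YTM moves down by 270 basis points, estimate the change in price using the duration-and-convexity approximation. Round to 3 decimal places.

Duration effect: -D_mod·Δy = -11.53 × (-0.027) = +0.311310
Convexity effect: ½·C·(Δy)² = 0.5 × 180.22 × (-0.027)² = +0.06569019
ΔP/P ≈ +0.311310 + 0.06569019 = +0.37700019
ΔP ≈ 133.64 × (+0.37700019) = +50.3823053916.

+₹50.382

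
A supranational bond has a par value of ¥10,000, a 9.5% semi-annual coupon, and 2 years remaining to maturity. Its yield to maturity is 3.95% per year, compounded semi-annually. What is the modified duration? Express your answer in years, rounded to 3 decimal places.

1.839 years

Periodic yield y = 0.01975. First find Macaulay duration:
  t   CF        PV=CF/(1+0.01975)^t    t·PV
  1       475.00       465.8004       465.8004
  2       475.00       456.7791       913.5581
  3       475.00       447.9324     1,343.7972
  4    10,475.00     9,686.7742    38,747.0967
  Σ                 11,057.2861    41,470.2525
P = 11,057.2861; Macaulay duration = 41,470.2525 / 11,057.2861 = 3.75049 half-year periods = 1.87525 years.
Modified duration = D_Mac / (1 + y) = 1.87525 / 1.01975 = 1.83893 years.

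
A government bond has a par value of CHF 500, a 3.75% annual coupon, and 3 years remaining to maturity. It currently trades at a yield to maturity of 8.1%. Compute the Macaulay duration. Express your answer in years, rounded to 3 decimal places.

Periodic yield y = 0.081. Discount each cash flow and weight by its year:
  t   CF        PV=CF/(1+0.081)^t    t·PV
  1        18.75        17.3451        17.3451
  2        18.75        16.0454        32.0908
  3       518.75       410.6587     1,231.9761
  Σ                    444.0491     1,281.4119
Price P = Σ PV = 444.0491.
Macaulay duration = Σ(t·PV) / P = 1,281.4119 / 444.0491 = 2.88574 years.

2.886 years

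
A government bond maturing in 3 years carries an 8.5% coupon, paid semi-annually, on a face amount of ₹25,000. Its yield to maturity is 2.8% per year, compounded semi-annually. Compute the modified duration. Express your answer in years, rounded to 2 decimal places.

Periodic yield y = 0.014. First find Macaulay duration:
  t   CF        PV=CF/(1+0.014)^t    t·PV
  1     1,062.50     1,047.8304     1,047.8304
  2     1,062.50     1,033.3633     2,066.7266
  3     1,062.50     1,019.0959     3,057.2878
  4     1,062.50     1,005.0256     4,020.1023
  5     1,062.50       991.1495     4,955.7475
  6    26,062.50    23,976.6411   143,859.8465
  Σ                 29,073.1058   159,007.5412
P = 29,073.1058; Macaulay duration = 159,007.5412 / 29,073.1058 = 5.46923 half-year periods = 2.73462 years.
Modified duration = D_Mac / (1 + y) = 2.73462 / 1.014 = 2.69686 years.

2.70 years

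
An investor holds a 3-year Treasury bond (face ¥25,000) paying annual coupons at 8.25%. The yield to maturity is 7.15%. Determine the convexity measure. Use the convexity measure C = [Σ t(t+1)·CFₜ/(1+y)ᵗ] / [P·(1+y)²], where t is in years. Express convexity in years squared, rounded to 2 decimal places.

With y = 0.0715:
  t   CF        PV=CF/(1+0.0715)^t    t·PV        t(t+1)·PV
  1     2,062.50     1,924.8717     1,924.8717       3,849.7434
  2     2,062.50     1,796.4271     3,592.8543      10,778.5628
  3    27,062.50    21,998.4148    65,995.2445     263,980.9781
  Σ                 25,719.7136    71,512.9705     278,609.2842
P = 25,719.7136.
Convexity = Σ t(t+1)·PV / [P·(1+y)²] = 278,609.2842 / (25,719.7136 × 1.148112) = 9.43507.

9.44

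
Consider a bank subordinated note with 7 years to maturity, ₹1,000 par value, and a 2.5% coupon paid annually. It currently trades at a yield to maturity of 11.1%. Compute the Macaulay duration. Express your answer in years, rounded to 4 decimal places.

Periodic yield y = 0.111. Discount each cash flow and weight by its year:
  t   CF        PV=CF/(1+0.111)^t    t·PV
  1        25.00        22.5023        22.5023
  2        25.00        20.2541        40.5081
  3        25.00        18.2305        54.6914
  4        25.00        16.4091        65.6363
  5        25.00        14.7696        73.8482
  6        25.00        13.2940        79.7640
  7     1,025.00       490.5976     3,434.1835
  Σ                    596.0571     3,771.1336
Price P = Σ PV = 596.0571.
Macaulay duration = Σ(t·PV) / P = 3,771.1336 / 596.0571 = 6.32680 years.

6.3268 years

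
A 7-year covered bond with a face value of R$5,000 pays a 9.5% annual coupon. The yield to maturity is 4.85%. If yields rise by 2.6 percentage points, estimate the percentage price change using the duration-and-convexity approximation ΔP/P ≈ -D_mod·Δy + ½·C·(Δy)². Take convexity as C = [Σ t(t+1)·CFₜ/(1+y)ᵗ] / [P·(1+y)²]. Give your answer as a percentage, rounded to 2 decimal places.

-12.65%

With y = 0.0485:
  t   CF        PV=CF/(1+0.0485)^t    t·PV        t(t+1)·PV
  1       475.00       453.0281       453.0281         906.0563
  2       475.00       432.0726       864.1452       2,592.4357
  3       475.00       412.0864     1,236.2593       4,945.0371
  4       475.00       393.0247     1,572.0989       7,860.4945
  5       475.00       374.8448     1,874.2238      11,245.3426
  6       475.00       357.5057     2,145.0343      15,015.2404
  7     5,475.00     3,930.1134    27,510.7937     220,086.3495
  Σ                  6,352.6758    35,655.5833     262,650.9560
P = 6,352.6758; D_Mac = 5.61269 yrs; D_mod = 5.35306 yrs; C = 37.60845.
Duration effect: -5.35306 × (+0.026) = -0.139180
Convexity effect: 0.5 × 37.60845 × (0.026)² = +0.0127117
ΔP/P ≈ -0.139180 + 0.0127117 = -0.126468 = -12.6468%.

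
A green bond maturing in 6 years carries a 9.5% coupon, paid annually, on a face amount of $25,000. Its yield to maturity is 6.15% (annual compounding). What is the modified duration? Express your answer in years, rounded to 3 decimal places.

Periodic yield y = 0.0615. First find Macaulay duration:
  t   CF        PV=CF/(1+0.0615)^t    t·PV
  1     2,375.00     2,237.3999     2,237.3999
  2     2,375.00     2,107.7719     4,215.5439
  3     2,375.00     1,985.6542     5,956.9626
  4     2,375.00     1,870.6116     7,482.4463
  5     2,375.00     1,762.2342     8,811.1709
  6    27,375.00    19,135.2498   114,811.4990
  Σ                 29,098.9216   143,515.0226
P = 29,098.9216; Macaulay duration = 143,515.0226 / 29,098.9216 = 4.93197 years.
Modified duration = D_Mac / (1 + y) = 4.93197 / 1.0615 = 4.64623 years.

4.646 years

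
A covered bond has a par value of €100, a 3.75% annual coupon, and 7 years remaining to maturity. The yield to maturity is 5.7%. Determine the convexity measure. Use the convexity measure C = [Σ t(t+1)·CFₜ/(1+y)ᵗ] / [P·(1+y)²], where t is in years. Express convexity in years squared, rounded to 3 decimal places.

42.894

With y = 0.057:
  t   CF        PV=CF/(1+0.057)^t    t·PV        t(t+1)·PV
  1         3.75         3.5478         3.5478           7.0956
  2         3.75         3.3565         6.7129          20.1388
  3         3.75         3.1755         9.5264          38.1055
  4         3.75         3.0042        12.0169          60.0843
  5         3.75         2.8422        14.2111          85.2663
  6         3.75         2.6889        16.1336         112.9355
  7       103.75        70.3823       492.6758       3,941.4064
  Σ                     88.9973       554.8244       4,265.0324
P = 88.9973.
Convexity = Σ t(t+1)·PV / [P·(1+y)²] = 4,265.0324 / (88.9973 × 1.117249) = 42.89389.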